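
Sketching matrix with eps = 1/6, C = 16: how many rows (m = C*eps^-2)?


1/eps = 6.
(1/eps)^2 = 36.
m = 16*36 = 576.

576


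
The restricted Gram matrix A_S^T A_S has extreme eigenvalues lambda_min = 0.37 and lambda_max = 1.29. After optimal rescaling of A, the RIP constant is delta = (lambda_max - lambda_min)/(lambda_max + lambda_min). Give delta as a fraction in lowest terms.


lambda_max - lambda_min = 1.29 - 0.37 = 0.92.
lambda_max + lambda_min = 1.29 + 0.37 = 1.66.
delta = 0.92/1.66 = 92/166 = 46/83.

46/83


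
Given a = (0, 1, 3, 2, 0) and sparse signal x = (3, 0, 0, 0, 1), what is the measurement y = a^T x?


Non-zero terms: ['0*3', '0*1']
Products: [0, 0]
y = sum = 0.

0


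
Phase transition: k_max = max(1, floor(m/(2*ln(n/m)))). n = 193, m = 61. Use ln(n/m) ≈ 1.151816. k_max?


n/m = 193/61.
ln(n/m) ≈ 1.151816.
2*ln(n/m) ≈ 2.303632.
m/(2*ln(n/m)) ≈ 61/2.303632 ≈ 26.4799.
floor = 26.
k_max = max(1, 26) = 26.

26


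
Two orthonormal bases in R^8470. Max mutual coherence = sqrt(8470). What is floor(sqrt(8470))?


92^2 = 8464 <= 8470 < 8649 = 93^2, so 92 <= sqrt(8470) < 93.
floor(sqrt(8470)) = 92.

92


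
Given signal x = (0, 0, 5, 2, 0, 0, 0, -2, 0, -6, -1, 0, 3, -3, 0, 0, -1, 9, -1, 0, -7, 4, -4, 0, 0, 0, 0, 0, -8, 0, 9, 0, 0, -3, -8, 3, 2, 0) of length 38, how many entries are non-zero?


Non-zero positions: [2, 3, 7, 9, 10, 12, 13, 16, 17, 18, 20, 21, 22, 28, 30, 33, 34, 35, 36].
Sparsity = 19.

19


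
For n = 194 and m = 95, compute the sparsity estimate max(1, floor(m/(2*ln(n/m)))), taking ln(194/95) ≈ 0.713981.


n/m = 194/95.
ln(n/m) ≈ 0.713981.
2*ln(n/m) ≈ 1.427962.
m/(2*ln(n/m)) ≈ 95/1.427962 ≈ 66.5284.
floor = 66.
k_max = max(1, 66) = 66.

66


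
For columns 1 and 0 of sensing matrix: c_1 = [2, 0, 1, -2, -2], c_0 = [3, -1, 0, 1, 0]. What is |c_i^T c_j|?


Inner product: 2*3 + 0*-1 + 1*0 + -2*1 + -2*0
Products: [6, 0, 0, -2, 0]
Sum = 4.
|dot| = 4.

4


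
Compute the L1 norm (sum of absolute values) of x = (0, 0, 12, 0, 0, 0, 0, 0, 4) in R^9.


Non-zero entries: [(2, 12), (8, 4)]
Absolute values: [12, 4]
||x||_1 = sum = 16.

16


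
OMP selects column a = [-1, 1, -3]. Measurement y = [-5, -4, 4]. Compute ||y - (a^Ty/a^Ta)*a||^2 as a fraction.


a^T a = 11.
a^T y = -11.
coeff = -11/11 = -1.
||r||^2 = 46.

46


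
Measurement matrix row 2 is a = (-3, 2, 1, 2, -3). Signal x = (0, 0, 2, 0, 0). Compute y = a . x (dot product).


Non-zero terms: ['1*2']
Products: [2]
y = sum = 2.

2


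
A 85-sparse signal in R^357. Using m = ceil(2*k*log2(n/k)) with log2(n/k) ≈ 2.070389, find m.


log2(n/k) = log2(357/85) ≈ 2.070389.
2*k*log2(n/k) ≈ 2*85*2.070389 = 351.96613.
m = ceil(351.96613) = 352.

352


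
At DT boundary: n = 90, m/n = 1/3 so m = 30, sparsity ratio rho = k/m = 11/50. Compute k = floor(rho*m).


m = 1/3*90 = 30.
rho = 11/50.
rho*m = 11/50*30 = 6.6.
k = floor(6.6) = 6.

6


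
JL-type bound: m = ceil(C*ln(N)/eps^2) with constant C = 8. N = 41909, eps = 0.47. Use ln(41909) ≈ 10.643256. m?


ln(41909) ≈ 10.643256.
eps^2 = 0.47^2 = 0.2209.
C*ln(N)/eps^2 ≈ 8*10.643256/0.2209 ≈ 385.4506.
m = ceil(385.4506) = 386.

386


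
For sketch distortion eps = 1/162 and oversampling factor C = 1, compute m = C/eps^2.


1/eps = 162.
(1/eps)^2 = 26244.
m = 1*26244 = 26244.

26244


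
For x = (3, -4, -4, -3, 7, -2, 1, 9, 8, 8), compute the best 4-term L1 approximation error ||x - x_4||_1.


Sorted |x_i| descending: [9, 8, 8, 7, 4, 4, 3, 3, 2, 1]
Keep top 4: [9, 8, 8, 7]
Tail entries: [4, 4, 3, 3, 2, 1]
L1 error = sum of tail = 17.

17


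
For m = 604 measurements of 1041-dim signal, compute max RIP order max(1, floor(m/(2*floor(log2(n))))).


floor(log2(1041)) = 10.
2*10 = 20.
m/(2*floor(log2(n))) = 604/20 ≈ 30.2.
floor = 30.
k = max(1, 30) = 30.

30


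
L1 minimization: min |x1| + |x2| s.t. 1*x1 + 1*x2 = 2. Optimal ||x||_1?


Axis intercepts:
  x1 = 2, x2 = 0: L1 = 2
  x1 = 0, x2 = 2: L1 = 2
x* = (2, 0)
||x*||_1 = 2.

2


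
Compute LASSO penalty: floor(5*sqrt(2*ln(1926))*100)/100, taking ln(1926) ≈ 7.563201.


ln(1926) ≈ 7.563201.
2*ln(n) ≈ 15.126402.
sqrt(2*ln(n)) ≈ sqrt(15.126402) ≈ 3.889268.
lambda ≈ 5*3.889268 = 19.44634.
floor(lambda*100)/100 = 19.44.

19.44


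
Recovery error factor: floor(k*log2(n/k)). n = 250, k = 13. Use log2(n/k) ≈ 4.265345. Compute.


log2(n/k) = log2(250/13) ≈ 4.265345.
k*log2(n/k) ≈ 13*4.265345 = 55.449485.
floor(55.449485) = 55.

55


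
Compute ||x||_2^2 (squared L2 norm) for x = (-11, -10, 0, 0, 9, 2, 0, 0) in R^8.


Non-zero entries: [(0, -11), (1, -10), (4, 9), (5, 2)]
Squares: [121, 100, 81, 4]
||x||_2^2 = sum = 306.

306


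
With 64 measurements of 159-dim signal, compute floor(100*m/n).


100*m/n = 100*64/159 ≈ 40.2516.
floor = 40.

40


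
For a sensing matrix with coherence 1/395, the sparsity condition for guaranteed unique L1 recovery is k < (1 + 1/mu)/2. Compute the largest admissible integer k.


1/mu = 395.
1 + 1/mu = 396.
(1 + 1/mu)/2 = 198 is an integer and the inequality is strict, so k_max = 198 - 1 = 197.

197


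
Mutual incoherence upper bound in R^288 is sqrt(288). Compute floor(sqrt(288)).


16^2 = 256 <= 288 < 289 = 17^2, so 16 <= sqrt(288) < 17.
floor(sqrt(288)) = 16.

16


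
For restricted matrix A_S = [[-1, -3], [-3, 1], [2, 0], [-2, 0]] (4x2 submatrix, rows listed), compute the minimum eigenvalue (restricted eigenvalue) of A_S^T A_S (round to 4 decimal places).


A_S^T A_S = [[18, 0], [0, 10]].
trace = 28.
det = 180.
disc = trace^2 - 4*det = 784 - 4*180 = 64.
sqrt(64) = 8.
lam_min = (28 - 8)/2 = 10 = 10.0000.

10.0000


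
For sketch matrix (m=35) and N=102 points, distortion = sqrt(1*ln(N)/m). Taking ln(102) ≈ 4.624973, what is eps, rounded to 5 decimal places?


ln(102) ≈ 4.624973.
1*ln(N)/m ≈ 1*4.624973/35 ≈ 0.13214209.
eps = sqrt(0.13214209) ≈ 0.3635135 ≈ 0.36351.

0.36351


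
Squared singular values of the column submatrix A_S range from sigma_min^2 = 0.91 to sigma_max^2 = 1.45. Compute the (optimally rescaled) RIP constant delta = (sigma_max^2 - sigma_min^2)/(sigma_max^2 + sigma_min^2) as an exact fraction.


lambda_max - lambda_min = 1.45 - 0.91 = 0.54.
lambda_max + lambda_min = 1.45 + 0.91 = 2.36.
delta = 0.54/2.36 = 54/236 = 27/118.

27/118


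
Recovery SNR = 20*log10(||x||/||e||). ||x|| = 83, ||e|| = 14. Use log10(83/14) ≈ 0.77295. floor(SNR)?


||x||/||e|| = 83/14.
log10(83/14) ≈ 0.77295.
20*log10(||x||/||e||) ≈ 20*0.77295 = 15.459.
floor(15.459) = 15.

15


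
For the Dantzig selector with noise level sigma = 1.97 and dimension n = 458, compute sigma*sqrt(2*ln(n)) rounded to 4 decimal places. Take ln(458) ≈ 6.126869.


ln(458) ≈ 6.126869.
2*ln(n) ≈ 12.253738.
sqrt(2*ln(n)) ≈ sqrt(12.253738) ≈ 3.500534.
threshold ≈ 1.97*3.500534 = 6.89605198 ≈ 6.8961.

6.8961


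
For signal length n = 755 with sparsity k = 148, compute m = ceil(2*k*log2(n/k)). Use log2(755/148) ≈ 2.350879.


log2(n/k) = log2(755/148) ≈ 2.350879.
2*k*log2(n/k) ≈ 2*148*2.350879 = 695.860184.
m = ceil(695.860184) = 696.

696


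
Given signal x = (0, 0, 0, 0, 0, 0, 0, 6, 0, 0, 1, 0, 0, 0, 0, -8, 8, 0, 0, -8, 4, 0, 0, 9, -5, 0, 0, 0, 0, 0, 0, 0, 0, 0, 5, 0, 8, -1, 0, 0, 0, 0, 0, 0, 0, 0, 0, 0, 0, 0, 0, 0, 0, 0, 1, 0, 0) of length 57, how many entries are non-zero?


Non-zero positions: [7, 10, 15, 16, 19, 20, 23, 24, 34, 36, 37, 54].
Sparsity = 12.

12


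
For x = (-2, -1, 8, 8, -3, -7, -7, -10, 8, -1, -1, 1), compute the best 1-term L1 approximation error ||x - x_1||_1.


Sorted |x_i| descending: [10, 8, 8, 8, 7, 7, 3, 2, 1, 1, 1, 1]
Keep top 1: [10]
Tail entries: [8, 8, 8, 7, 7, 3, 2, 1, 1, 1, 1]
L1 error = sum of tail = 47.

47


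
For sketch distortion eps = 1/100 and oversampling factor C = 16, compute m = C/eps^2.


1/eps = 100.
(1/eps)^2 = 10000.
m = 16*10000 = 160000.

160000


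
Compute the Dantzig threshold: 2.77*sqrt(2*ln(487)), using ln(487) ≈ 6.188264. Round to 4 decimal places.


ln(487) ≈ 6.188264.
2*ln(n) ≈ 12.376528.
sqrt(2*ln(n)) ≈ sqrt(12.376528) ≈ 3.518029.
threshold ≈ 2.77*3.518029 = 9.74494033 ≈ 9.7449.

9.7449


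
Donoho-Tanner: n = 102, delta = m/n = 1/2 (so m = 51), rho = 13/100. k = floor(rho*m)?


m = 1/2*102 = 51.
rho = 13/100.
rho*m = 13/100*51 = 6.63.
k = floor(6.63) = 6.

6


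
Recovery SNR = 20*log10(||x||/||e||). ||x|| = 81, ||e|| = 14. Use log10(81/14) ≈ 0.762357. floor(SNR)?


||x||/||e|| = 81/14.
log10(81/14) ≈ 0.762357.
20*log10(||x||/||e||) ≈ 20*0.762357 = 15.24714.
floor(15.24714) = 15.

15


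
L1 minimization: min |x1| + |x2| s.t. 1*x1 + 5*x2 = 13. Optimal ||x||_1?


Axis intercepts:
  x1 = 13, x2 = 0: L1 = 13
  x1 = 0, x2 = 13/5: L1 = 13/5
x* = (0, 13/5)
||x*||_1 = 13/5.

13/5


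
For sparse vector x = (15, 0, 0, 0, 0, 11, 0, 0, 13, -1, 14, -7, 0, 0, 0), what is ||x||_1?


Non-zero entries: [(0, 15), (5, 11), (8, 13), (9, -1), (10, 14), (11, -7)]
Absolute values: [15, 11, 13, 1, 14, 7]
||x||_1 = sum = 61.

61


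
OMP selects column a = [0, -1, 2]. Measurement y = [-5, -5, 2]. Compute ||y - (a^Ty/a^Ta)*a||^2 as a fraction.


a^T a = 5.
a^T y = 9.
coeff = 9/5 = 9/5.
||r||^2 = 189/5.

189/5


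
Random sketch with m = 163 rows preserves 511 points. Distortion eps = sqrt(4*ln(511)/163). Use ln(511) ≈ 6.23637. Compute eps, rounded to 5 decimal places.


ln(511) ≈ 6.23637.
4*ln(N)/m ≈ 4*6.23637/163 ≈ 0.15303975.
eps = sqrt(0.15303975) ≈ 0.391203 ≈ 0.39120.

0.39120


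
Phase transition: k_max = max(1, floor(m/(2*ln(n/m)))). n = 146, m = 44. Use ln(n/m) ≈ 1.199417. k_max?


n/m = 146/44 = 73/22.
ln(n/m) ≈ 1.199417.
2*ln(n/m) ≈ 2.398834.
m/(2*ln(n/m)) ≈ 44/2.398834 ≈ 18.3422.
floor = 18.
k_max = max(1, 18) = 18.

18


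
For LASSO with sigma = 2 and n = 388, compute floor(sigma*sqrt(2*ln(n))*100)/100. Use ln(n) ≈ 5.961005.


ln(388) ≈ 5.961005.
2*ln(n) ≈ 11.92201.
sqrt(2*ln(n)) ≈ sqrt(11.92201) ≈ 3.452826.
lambda ≈ 2*3.452826 = 6.905652.
floor(lambda*100)/100 = 6.90.

6.90


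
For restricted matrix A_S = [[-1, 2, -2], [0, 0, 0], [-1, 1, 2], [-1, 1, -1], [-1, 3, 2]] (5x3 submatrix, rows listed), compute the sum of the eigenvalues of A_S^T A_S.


Sum of eigenvalues of A_S^T A_S = trace(A_S^T A_S) = sum of squared column norms of A_S.
A_S^T A_S diagonal: [4, 15, 13].
trace = 4 + 15 + 13 = 32.

32


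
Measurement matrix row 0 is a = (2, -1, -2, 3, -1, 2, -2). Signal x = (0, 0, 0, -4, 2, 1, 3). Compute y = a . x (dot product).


Non-zero terms: ['3*-4', '-1*2', '2*1', '-2*3']
Products: [-12, -2, 2, -6]
y = sum = -18.

-18


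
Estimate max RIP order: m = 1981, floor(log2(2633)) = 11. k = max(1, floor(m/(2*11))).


floor(log2(2633)) = 11.
2*11 = 22.
m/(2*floor(log2(n))) = 1981/22 ≈ 90.0455.
floor = 90.
k = max(1, 90) = 90.

90


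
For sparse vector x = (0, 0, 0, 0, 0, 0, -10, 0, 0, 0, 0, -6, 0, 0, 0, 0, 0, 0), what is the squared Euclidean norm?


Non-zero entries: [(6, -10), (11, -6)]
Squares: [100, 36]
||x||_2^2 = sum = 136.

136


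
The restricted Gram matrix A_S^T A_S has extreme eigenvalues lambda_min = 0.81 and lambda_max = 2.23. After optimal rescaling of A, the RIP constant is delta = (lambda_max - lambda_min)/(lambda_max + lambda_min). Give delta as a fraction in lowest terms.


lambda_max - lambda_min = 2.23 - 0.81 = 1.42.
lambda_max + lambda_min = 2.23 + 0.81 = 3.04.
delta = 1.42/3.04 = 142/304 = 71/152.

71/152


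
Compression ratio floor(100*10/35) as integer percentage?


100*m/n = 100*10/35 ≈ 28.5714.
floor = 28.

28


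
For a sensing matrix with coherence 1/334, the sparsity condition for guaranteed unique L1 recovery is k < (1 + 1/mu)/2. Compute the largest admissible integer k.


1/mu = 334.
1 + 1/mu = 335.
(1 + 1/mu)/2 = 167.5 is not an integer, so k_max = floor(167.5) = 167.

167


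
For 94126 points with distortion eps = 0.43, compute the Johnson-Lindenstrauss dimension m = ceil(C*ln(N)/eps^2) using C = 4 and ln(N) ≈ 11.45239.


ln(94126) ≈ 11.45239.
eps^2 = 0.43^2 = 0.1849.
C*ln(N)/eps^2 ≈ 4*11.45239/0.1849 ≈ 247.7532.
m = ceil(247.7532) = 248.

248


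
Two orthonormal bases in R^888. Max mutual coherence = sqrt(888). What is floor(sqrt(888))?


29^2 = 841 <= 888 < 900 = 30^2, so 29 <= sqrt(888) < 30.
floor(sqrt(888)) = 29.

29


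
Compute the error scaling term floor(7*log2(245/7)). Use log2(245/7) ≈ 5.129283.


log2(n/k) = log2(245/7) ≈ 5.129283.
k*log2(n/k) ≈ 7*5.129283 = 35.904981.
floor(35.904981) = 35.

35


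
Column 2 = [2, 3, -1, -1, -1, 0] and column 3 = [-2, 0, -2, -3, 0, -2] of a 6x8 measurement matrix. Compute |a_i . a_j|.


Inner product: 2*-2 + 3*0 + -1*-2 + -1*-3 + -1*0 + 0*-2
Products: [-4, 0, 2, 3, 0, 0]
Sum = 1.
|dot| = 1.

1


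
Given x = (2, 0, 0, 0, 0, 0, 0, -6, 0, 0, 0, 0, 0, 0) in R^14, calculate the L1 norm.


Non-zero entries: [(0, 2), (7, -6)]
Absolute values: [2, 6]
||x||_1 = sum = 8.

8


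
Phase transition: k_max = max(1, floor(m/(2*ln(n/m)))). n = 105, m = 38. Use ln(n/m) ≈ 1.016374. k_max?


n/m = 105/38.
ln(n/m) ≈ 1.016374.
2*ln(n/m) ≈ 2.032748.
m/(2*ln(n/m)) ≈ 38/2.032748 ≈ 18.6939.
floor = 18.
k_max = max(1, 18) = 18.

18


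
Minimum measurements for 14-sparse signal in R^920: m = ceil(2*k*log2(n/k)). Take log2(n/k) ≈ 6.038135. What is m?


log2(n/k) = log2(920/14) ≈ 6.038135.
2*k*log2(n/k) ≈ 2*14*6.038135 = 169.06778.
m = ceil(169.06778) = 170.

170


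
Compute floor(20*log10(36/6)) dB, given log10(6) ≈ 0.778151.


||x||/||e|| = 36/6 = 6.
log10(6) ≈ 0.778151.
20*log10(||x||/||e||) ≈ 20*0.778151 = 15.56302.
floor(15.56302) = 15.

15


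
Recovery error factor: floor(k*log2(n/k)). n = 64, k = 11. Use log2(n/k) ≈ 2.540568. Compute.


log2(n/k) = log2(64/11) ≈ 2.540568.
k*log2(n/k) ≈ 11*2.540568 = 27.946248.
floor(27.946248) = 27.

27


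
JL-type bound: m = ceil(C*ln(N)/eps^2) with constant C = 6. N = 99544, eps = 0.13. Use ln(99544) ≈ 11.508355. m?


ln(99544) ≈ 11.508355.
eps^2 = 0.13^2 = 0.0169.
C*ln(N)/eps^2 ≈ 6*11.508355/0.0169 ≈ 4085.8065.
m = ceil(4085.8065) = 4086.

4086


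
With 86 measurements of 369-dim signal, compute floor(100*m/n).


100*m/n = 100*86/369 ≈ 23.3062.
floor = 23.

23


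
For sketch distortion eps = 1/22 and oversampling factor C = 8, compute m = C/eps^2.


1/eps = 22.
(1/eps)^2 = 484.
m = 8*484 = 3872.

3872


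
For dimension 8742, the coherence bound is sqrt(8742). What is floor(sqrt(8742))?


93^2 = 8649 <= 8742 < 8836 = 94^2, so 93 <= sqrt(8742) < 94.
floor(sqrt(8742)) = 93.

93


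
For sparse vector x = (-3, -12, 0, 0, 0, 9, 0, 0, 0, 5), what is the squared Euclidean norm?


Non-zero entries: [(0, -3), (1, -12), (5, 9), (9, 5)]
Squares: [9, 144, 81, 25]
||x||_2^2 = sum = 259.

259


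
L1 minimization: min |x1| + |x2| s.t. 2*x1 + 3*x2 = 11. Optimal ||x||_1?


Axis intercepts:
  x1 = 11/2, x2 = 0: L1 = 11/2
  x1 = 0, x2 = 11/3: L1 = 11/3
x* = (0, 11/3)
||x*||_1 = 11/3.

11/3


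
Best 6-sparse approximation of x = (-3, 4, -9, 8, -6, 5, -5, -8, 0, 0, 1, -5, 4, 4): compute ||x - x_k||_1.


Sorted |x_i| descending: [9, 8, 8, 6, 5, 5, 5, 4, 4, 4, 3, 1, 0, 0]
Keep top 6: [9, 8, 8, 6, 5, 5]
Tail entries: [5, 4, 4, 4, 3, 1, 0, 0]
L1 error = sum of tail = 21.

21


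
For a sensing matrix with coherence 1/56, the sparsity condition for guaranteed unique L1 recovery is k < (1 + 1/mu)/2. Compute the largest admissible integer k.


1/mu = 56.
1 + 1/mu = 57.
(1 + 1/mu)/2 = 28.5 is not an integer, so k_max = floor(28.5) = 28.

28


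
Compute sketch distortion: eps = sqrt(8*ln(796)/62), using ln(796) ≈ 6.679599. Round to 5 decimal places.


ln(796) ≈ 6.679599.
8*ln(N)/m ≈ 8*6.679599/62 ≈ 0.86188374.
eps = sqrt(0.86188374) ≈ 0.9283769 ≈ 0.92838.

0.92838


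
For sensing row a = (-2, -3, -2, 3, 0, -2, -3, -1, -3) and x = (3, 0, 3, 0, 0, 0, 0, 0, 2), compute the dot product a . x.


Non-zero terms: ['-2*3', '-2*3', '-3*2']
Products: [-6, -6, -6]
y = sum = -18.

-18


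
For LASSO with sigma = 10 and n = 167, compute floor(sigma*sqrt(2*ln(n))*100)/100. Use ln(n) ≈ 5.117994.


ln(167) ≈ 5.117994.
2*ln(n) ≈ 10.235988.
sqrt(2*ln(n)) ≈ sqrt(10.235988) ≈ 3.199373.
lambda ≈ 10*3.199373 = 31.99373.
floor(lambda*100)/100 = 31.99.

31.99


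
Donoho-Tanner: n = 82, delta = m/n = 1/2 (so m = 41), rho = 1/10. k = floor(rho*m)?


m = 1/2*82 = 41.
rho = 1/10.
rho*m = 1/10*41 = 4.1.
k = floor(4.1) = 4.

4


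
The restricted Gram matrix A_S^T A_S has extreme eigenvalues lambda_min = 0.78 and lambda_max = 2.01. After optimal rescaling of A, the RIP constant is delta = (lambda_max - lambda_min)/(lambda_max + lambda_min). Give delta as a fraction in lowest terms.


lambda_max - lambda_min = 2.01 - 0.78 = 1.23.
lambda_max + lambda_min = 2.01 + 0.78 = 2.79.
delta = 1.23/2.79 = 123/279 = 41/93.

41/93


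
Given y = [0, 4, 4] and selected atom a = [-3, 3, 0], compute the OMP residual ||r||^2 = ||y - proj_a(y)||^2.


a^T a = 18.
a^T y = 12.
coeff = 12/18 = 2/3.
||r||^2 = 24.

24


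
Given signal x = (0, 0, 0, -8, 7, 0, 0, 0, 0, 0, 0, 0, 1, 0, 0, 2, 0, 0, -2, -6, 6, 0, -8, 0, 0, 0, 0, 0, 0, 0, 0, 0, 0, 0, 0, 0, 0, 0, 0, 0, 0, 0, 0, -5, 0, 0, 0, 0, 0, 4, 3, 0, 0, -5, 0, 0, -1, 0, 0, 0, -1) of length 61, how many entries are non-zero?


Non-zero positions: [3, 4, 12, 15, 18, 19, 20, 22, 43, 49, 50, 53, 56, 60].
Sparsity = 14.

14


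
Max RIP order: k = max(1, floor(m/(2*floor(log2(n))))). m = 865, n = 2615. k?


floor(log2(2615)) = 11.
2*11 = 22.
m/(2*floor(log2(n))) = 865/22 ≈ 39.3182.
floor = 39.
k = max(1, 39) = 39.

39


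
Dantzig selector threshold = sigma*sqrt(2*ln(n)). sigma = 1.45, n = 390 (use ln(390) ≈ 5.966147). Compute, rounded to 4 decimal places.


ln(390) ≈ 5.966147.
2*ln(n) ≈ 11.932294.
sqrt(2*ln(n)) ≈ sqrt(11.932294) ≈ 3.454315.
threshold ≈ 1.45*3.454315 = 5.00875675 ≈ 5.0088.

5.0088


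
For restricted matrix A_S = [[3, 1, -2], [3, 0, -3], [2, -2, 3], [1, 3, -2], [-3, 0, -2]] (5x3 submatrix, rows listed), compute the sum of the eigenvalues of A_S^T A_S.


Sum of eigenvalues of A_S^T A_S = trace(A_S^T A_S) = sum of squared column norms of A_S.
A_S^T A_S diagonal: [32, 14, 30].
trace = 32 + 14 + 30 = 76.

76


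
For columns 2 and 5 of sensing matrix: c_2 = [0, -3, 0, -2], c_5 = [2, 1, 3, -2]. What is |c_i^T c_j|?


Inner product: 0*2 + -3*1 + 0*3 + -2*-2
Products: [0, -3, 0, 4]
Sum = 1.
|dot| = 1.

1


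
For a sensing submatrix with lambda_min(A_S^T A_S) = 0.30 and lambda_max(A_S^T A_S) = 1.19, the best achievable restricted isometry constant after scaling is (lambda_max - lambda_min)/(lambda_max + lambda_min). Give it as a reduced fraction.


lambda_max - lambda_min = 1.19 - 0.30 = 0.89.
lambda_max + lambda_min = 1.19 + 0.30 = 1.49.
delta = 0.89/1.49 = 89/149.

89/149


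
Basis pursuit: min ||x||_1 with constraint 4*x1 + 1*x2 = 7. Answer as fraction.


Axis intercepts:
  x1 = 7/4, x2 = 0: L1 = 7/4
  x1 = 0, x2 = 7: L1 = 7
x* = (7/4, 0)
||x*||_1 = 7/4.

7/4


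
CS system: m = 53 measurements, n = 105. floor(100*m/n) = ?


100*m/n = 100*53/105 ≈ 50.4762.
floor = 50.

50


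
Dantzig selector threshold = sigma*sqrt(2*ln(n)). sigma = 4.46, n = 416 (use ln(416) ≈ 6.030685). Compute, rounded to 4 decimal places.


ln(416) ≈ 6.030685.
2*ln(n) ≈ 12.06137.
sqrt(2*ln(n)) ≈ sqrt(12.06137) ≈ 3.472948.
threshold ≈ 4.46*3.472948 = 15.48934808 ≈ 15.4893.

15.4893


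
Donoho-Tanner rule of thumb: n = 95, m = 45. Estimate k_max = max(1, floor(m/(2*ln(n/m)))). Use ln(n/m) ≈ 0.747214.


n/m = 95/45 = 19/9.
ln(n/m) ≈ 0.747214.
2*ln(n/m) ≈ 1.494428.
m/(2*ln(n/m)) ≈ 45/1.494428 ≈ 30.1119.
floor = 30.
k_max = max(1, 30) = 30.

30


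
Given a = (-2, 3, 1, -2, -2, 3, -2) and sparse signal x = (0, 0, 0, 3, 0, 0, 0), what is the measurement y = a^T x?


Non-zero terms: ['-2*3']
Products: [-6]
y = sum = -6.

-6


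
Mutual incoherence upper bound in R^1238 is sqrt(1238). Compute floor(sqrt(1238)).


35^2 = 1225 <= 1238 < 1296 = 36^2, so 35 <= sqrt(1238) < 36.
floor(sqrt(1238)) = 35.

35


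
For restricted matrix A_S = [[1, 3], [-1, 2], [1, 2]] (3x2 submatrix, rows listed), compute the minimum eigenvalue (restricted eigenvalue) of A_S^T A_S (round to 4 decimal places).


A_S^T A_S = [[3, 3], [3, 17]].
trace = 20.
det = 42.
disc = trace^2 - 4*det = 400 - 4*42 = 232.
sqrt(232) ≈ 15.231546.
lam_min = (20 - sqrt(232))/2 ≈ (20 - 15.231546)/2 = 2.384227 ≈ 2.3842.

2.3842


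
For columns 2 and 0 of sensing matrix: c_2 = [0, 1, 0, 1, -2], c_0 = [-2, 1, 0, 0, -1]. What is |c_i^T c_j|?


Inner product: 0*-2 + 1*1 + 0*0 + 1*0 + -2*-1
Products: [0, 1, 0, 0, 2]
Sum = 3.
|dot| = 3.

3


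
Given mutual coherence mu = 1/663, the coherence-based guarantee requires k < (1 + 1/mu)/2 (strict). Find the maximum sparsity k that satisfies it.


1/mu = 663.
1 + 1/mu = 664.
(1 + 1/mu)/2 = 332 is an integer and the inequality is strict, so k_max = 332 - 1 = 331.

331


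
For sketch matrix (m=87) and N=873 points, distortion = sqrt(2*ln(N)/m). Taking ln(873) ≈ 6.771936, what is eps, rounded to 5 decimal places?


ln(873) ≈ 6.771936.
2*ln(N)/m ≈ 2*6.771936/87 ≈ 0.15567669.
eps = sqrt(0.15567669) ≈ 0.3945589 ≈ 0.39456.

0.39456


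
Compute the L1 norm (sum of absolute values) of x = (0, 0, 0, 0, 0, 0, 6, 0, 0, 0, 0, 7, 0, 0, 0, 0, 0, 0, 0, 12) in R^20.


Non-zero entries: [(6, 6), (11, 7), (19, 12)]
Absolute values: [6, 7, 12]
||x||_1 = sum = 25.

25


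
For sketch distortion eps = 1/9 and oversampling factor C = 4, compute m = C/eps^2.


1/eps = 9.
(1/eps)^2 = 81.
m = 4*81 = 324.

324


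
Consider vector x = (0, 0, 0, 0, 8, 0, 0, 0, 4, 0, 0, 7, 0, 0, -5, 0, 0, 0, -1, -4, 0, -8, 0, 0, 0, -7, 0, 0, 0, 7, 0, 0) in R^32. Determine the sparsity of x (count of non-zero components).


Non-zero positions: [4, 8, 11, 14, 18, 19, 21, 25, 29].
Sparsity = 9.

9


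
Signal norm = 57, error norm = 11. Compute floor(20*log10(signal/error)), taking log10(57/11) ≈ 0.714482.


||x||/||e|| = 57/11.
log10(57/11) ≈ 0.714482.
20*log10(||x||/||e||) ≈ 20*0.714482 = 14.28964.
floor(14.28964) = 14.

14


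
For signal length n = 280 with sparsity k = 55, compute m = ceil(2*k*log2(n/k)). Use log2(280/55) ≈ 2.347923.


log2(n/k) = log2(280/55) ≈ 2.347923.
2*k*log2(n/k) ≈ 2*55*2.347923 = 258.27153.
m = ceil(258.27153) = 259.

259


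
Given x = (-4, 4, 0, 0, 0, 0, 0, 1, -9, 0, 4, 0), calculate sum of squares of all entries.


Non-zero entries: [(0, -4), (1, 4), (7, 1), (8, -9), (10, 4)]
Squares: [16, 16, 1, 81, 16]
||x||_2^2 = sum = 130.

130


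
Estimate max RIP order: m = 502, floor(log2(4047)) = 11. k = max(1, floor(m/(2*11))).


floor(log2(4047)) = 11.
2*11 = 22.
m/(2*floor(log2(n))) = 502/22 ≈ 22.8182.
floor = 22.
k = max(1, 22) = 22.

22


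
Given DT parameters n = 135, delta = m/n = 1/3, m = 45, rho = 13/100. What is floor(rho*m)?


m = 1/3*135 = 45.
rho = 13/100.
rho*m = 13/100*45 = 5.85.
k = floor(5.85) = 5.

5


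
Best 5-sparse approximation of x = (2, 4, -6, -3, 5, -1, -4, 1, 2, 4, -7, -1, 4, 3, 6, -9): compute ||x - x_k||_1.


Sorted |x_i| descending: [9, 7, 6, 6, 5, 4, 4, 4, 4, 3, 3, 2, 2, 1, 1, 1]
Keep top 5: [9, 7, 6, 6, 5]
Tail entries: [4, 4, 4, 4, 3, 3, 2, 2, 1, 1, 1]
L1 error = sum of tail = 29.

29


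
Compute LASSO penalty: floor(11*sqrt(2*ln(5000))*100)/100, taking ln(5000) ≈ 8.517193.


ln(5000) ≈ 8.517193.
2*ln(n) ≈ 17.034386.
sqrt(2*ln(n)) ≈ sqrt(17.034386) ≈ 4.127273.
lambda ≈ 11*4.127273 = 45.400003.
floor(lambda*100)/100 = 45.40.

45.40


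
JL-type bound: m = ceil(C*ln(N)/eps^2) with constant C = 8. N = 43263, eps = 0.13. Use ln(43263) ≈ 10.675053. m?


ln(43263) ≈ 10.675053.
eps^2 = 0.13^2 = 0.0169.
C*ln(N)/eps^2 ≈ 8*10.675053/0.0169 ≈ 5053.2795.
m = ceil(5053.2795) = 5054.

5054


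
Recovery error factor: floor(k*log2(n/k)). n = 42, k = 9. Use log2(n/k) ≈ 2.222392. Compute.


log2(n/k) = log2(42/9) ≈ 2.222392.
k*log2(n/k) ≈ 9*2.222392 = 20.001528.
floor(20.001528) = 20.

20


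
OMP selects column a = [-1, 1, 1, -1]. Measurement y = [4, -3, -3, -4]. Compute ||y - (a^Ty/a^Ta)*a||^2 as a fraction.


a^T a = 4.
a^T y = -6.
coeff = -6/4 = -3/2.
||r||^2 = 41.

41


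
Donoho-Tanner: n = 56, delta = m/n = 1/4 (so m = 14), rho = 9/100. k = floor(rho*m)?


m = 1/4*56 = 14.
rho = 9/100.
rho*m = 9/100*14 = 1.26.
k = floor(1.26) = 1.

1


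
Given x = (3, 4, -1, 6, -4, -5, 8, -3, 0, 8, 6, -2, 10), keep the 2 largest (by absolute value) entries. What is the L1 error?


Sorted |x_i| descending: [10, 8, 8, 6, 6, 5, 4, 4, 3, 3, 2, 1, 0]
Keep top 2: [10, 8]
Tail entries: [8, 6, 6, 5, 4, 4, 3, 3, 2, 1, 0]
L1 error = sum of tail = 42.

42


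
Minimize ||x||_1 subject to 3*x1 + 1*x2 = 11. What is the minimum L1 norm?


Axis intercepts:
  x1 = 11/3, x2 = 0: L1 = 11/3
  x1 = 0, x2 = 11: L1 = 11
x* = (11/3, 0)
||x*||_1 = 11/3.

11/3


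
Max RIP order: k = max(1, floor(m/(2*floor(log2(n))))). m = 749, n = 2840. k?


floor(log2(2840)) = 11.
2*11 = 22.
m/(2*floor(log2(n))) = 749/22 ≈ 34.0455.
floor = 34.
k = max(1, 34) = 34.

34


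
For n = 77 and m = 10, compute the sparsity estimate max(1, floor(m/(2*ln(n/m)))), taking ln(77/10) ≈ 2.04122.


n/m = 77/10.
ln(n/m) ≈ 2.04122.
2*ln(n/m) ≈ 4.08244.
m/(2*ln(n/m)) ≈ 10/4.08244 ≈ 2.4495.
floor = 2.
k_max = max(1, 2) = 2.

2


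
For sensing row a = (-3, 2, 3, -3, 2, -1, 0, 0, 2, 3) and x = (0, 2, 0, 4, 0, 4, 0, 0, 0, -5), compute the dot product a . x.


Non-zero terms: ['2*2', '-3*4', '-1*4', '3*-5']
Products: [4, -12, -4, -15]
y = sum = -27.

-27


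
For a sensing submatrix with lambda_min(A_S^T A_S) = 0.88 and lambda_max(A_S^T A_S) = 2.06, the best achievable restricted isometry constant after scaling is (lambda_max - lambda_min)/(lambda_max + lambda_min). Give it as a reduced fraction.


lambda_max - lambda_min = 2.06 - 0.88 = 1.18.
lambda_max + lambda_min = 2.06 + 0.88 = 2.94.
delta = 1.18/2.94 = 118/294 = 59/147.

59/147


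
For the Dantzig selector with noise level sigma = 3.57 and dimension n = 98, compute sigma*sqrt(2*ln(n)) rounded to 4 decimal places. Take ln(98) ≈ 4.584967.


ln(98) ≈ 4.584967.
2*ln(n) ≈ 9.169934.
sqrt(2*ln(n)) ≈ sqrt(9.169934) ≈ 3.02819.
threshold ≈ 3.57*3.02819 = 10.8106383 ≈ 10.8106.

10.8106


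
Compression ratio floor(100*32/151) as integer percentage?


100*m/n = 100*32/151 ≈ 21.1921.
floor = 21.

21


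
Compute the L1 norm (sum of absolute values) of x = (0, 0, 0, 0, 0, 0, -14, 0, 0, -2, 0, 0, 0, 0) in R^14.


Non-zero entries: [(6, -14), (9, -2)]
Absolute values: [14, 2]
||x||_1 = sum = 16.

16


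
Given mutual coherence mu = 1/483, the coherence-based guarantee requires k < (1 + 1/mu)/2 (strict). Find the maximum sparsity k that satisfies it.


1/mu = 483.
1 + 1/mu = 484.
(1 + 1/mu)/2 = 242 is an integer and the inequality is strict, so k_max = 242 - 1 = 241.

241


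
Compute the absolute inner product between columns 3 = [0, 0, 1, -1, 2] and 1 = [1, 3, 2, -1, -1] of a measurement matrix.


Inner product: 0*1 + 0*3 + 1*2 + -1*-1 + 2*-1
Products: [0, 0, 2, 1, -2]
Sum = 1.
|dot| = 1.

1


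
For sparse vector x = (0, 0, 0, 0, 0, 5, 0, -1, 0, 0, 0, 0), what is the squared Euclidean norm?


Non-zero entries: [(5, 5), (7, -1)]
Squares: [25, 1]
||x||_2^2 = sum = 26.

26


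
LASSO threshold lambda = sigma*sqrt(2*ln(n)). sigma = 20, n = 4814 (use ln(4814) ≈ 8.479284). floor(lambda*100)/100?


ln(4814) ≈ 8.479284.
2*ln(n) ≈ 16.958568.
sqrt(2*ln(n)) ≈ sqrt(16.958568) ≈ 4.118078.
lambda ≈ 20*4.118078 = 82.36156.
floor(lambda*100)/100 = 82.36.

82.36


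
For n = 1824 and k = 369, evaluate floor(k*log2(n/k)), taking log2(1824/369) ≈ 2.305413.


log2(n/k) = log2(1824/369) ≈ 2.305413.
k*log2(n/k) ≈ 369*2.305413 = 850.697397.
floor(850.697397) = 850.

850


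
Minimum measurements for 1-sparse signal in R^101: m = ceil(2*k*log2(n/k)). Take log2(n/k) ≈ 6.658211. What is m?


log2(n/k) = log2(101/1) ≈ 6.658211.
2*k*log2(n/k) ≈ 2*1*6.658211 = 13.316422.
m = ceil(13.316422) = 14.

14


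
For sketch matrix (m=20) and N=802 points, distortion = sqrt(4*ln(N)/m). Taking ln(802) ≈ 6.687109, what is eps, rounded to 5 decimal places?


ln(802) ≈ 6.687109.
4*ln(N)/m ≈ 4*6.687109/20 ≈ 1.3374218.
eps = sqrt(1.3374218) ≈ 1.1564695 ≈ 1.15647.

1.15647


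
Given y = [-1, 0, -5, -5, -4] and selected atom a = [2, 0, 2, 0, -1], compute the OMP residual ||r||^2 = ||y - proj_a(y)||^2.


a^T a = 9.
a^T y = -8.
coeff = -8/9 = -8/9.
||r||^2 = 539/9.

539/9


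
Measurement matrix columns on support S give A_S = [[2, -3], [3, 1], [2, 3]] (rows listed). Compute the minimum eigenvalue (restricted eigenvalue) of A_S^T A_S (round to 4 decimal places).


A_S^T A_S = [[17, 3], [3, 19]].
trace = 36.
det = 314.
disc = trace^2 - 4*det = 1296 - 4*314 = 40.
sqrt(40) ≈ 6.324555.
lam_min = (36 - sqrt(40))/2 ≈ (36 - 6.324555)/2 = 14.8377225 ≈ 14.8377.

14.8377


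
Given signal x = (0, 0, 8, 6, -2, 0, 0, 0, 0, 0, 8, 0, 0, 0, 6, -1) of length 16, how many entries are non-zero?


Non-zero positions: [2, 3, 4, 10, 14, 15].
Sparsity = 6.

6


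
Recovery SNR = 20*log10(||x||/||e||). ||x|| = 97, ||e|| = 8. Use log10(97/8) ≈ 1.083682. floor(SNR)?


||x||/||e|| = 97/8.
log10(97/8) ≈ 1.083682.
20*log10(||x||/||e||) ≈ 20*1.083682 = 21.67364.
floor(21.67364) = 21.

21


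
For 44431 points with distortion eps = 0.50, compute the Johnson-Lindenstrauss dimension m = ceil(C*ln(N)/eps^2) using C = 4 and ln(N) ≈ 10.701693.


ln(44431) ≈ 10.701693.
eps^2 = 0.50^2 = 0.25.
C*ln(N)/eps^2 ≈ 4*10.701693/0.25 ≈ 171.2271.
m = ceil(171.2271) = 172.

172


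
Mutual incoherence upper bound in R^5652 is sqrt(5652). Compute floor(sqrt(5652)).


75^2 = 5625 <= 5652 < 5776 = 76^2, so 75 <= sqrt(5652) < 76.
floor(sqrt(5652)) = 75.

75


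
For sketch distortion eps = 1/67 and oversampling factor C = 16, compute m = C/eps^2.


1/eps = 67.
(1/eps)^2 = 4489.
m = 16*4489 = 71824.

71824


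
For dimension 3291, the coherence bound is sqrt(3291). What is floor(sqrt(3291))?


57^2 = 3249 <= 3291 < 3364 = 58^2, so 57 <= sqrt(3291) < 58.
floor(sqrt(3291)) = 57.

57


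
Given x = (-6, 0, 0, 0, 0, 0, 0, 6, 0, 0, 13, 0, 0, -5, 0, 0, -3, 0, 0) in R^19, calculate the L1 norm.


Non-zero entries: [(0, -6), (7, 6), (10, 13), (13, -5), (16, -3)]
Absolute values: [6, 6, 13, 5, 3]
||x||_1 = sum = 33.

33


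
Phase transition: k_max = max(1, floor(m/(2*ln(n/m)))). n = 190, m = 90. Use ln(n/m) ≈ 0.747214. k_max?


n/m = 190/90 = 19/9.
ln(n/m) ≈ 0.747214.
2*ln(n/m) ≈ 1.494428.
m/(2*ln(n/m)) ≈ 90/1.494428 ≈ 60.2237.
floor = 60.
k_max = max(1, 60) = 60.

60


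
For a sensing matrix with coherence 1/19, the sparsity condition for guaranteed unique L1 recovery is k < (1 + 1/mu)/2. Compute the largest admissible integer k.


1/mu = 19.
1 + 1/mu = 20.
(1 + 1/mu)/2 = 10 is an integer and the inequality is strict, so k_max = 10 - 1 = 9.

9


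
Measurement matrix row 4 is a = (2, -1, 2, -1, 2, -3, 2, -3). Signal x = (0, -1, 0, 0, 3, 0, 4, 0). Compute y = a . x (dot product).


Non-zero terms: ['-1*-1', '2*3', '2*4']
Products: [1, 6, 8]
y = sum = 15.

15


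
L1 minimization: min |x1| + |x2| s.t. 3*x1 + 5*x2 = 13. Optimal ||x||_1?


Axis intercepts:
  x1 = 13/3, x2 = 0: L1 = 13/3
  x1 = 0, x2 = 13/5: L1 = 13/5
x* = (0, 13/5)
||x*||_1 = 13/5.

13/5


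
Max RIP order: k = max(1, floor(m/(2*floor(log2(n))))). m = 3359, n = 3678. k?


floor(log2(3678)) = 11.
2*11 = 22.
m/(2*floor(log2(n))) = 3359/22 ≈ 152.6818.
floor = 152.
k = max(1, 152) = 152.

152


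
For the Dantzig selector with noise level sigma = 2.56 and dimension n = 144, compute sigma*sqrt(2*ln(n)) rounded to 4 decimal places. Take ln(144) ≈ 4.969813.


ln(144) ≈ 4.969813.
2*ln(n) ≈ 9.939626.
sqrt(2*ln(n)) ≈ sqrt(9.939626) ≈ 3.152717.
threshold ≈ 2.56*3.152717 = 8.07095552 ≈ 8.0710.

8.0710


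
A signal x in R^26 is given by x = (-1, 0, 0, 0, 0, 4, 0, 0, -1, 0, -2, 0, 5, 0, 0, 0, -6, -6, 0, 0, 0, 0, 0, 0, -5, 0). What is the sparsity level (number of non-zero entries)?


Non-zero positions: [0, 5, 8, 10, 12, 16, 17, 24].
Sparsity = 8.

8


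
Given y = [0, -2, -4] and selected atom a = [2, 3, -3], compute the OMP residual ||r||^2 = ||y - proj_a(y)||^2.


a^T a = 22.
a^T y = 6.
coeff = 6/22 = 3/11.
||r||^2 = 202/11.

202/11


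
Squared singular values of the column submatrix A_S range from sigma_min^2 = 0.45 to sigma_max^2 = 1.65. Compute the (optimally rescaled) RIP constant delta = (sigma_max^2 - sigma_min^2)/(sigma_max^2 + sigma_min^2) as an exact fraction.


lambda_max - lambda_min = 1.65 - 0.45 = 1.20.
lambda_max + lambda_min = 1.65 + 0.45 = 2.10.
delta = 1.20/2.10 = 120/210 = 4/7.

4/7


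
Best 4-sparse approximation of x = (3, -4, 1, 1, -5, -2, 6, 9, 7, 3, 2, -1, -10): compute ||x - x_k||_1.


Sorted |x_i| descending: [10, 9, 7, 6, 5, 4, 3, 3, 2, 2, 1, 1, 1]
Keep top 4: [10, 9, 7, 6]
Tail entries: [5, 4, 3, 3, 2, 2, 1, 1, 1]
L1 error = sum of tail = 22.

22


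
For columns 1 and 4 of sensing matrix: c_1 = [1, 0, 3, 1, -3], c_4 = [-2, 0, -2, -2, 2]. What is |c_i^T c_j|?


Inner product: 1*-2 + 0*0 + 3*-2 + 1*-2 + -3*2
Products: [-2, 0, -6, -2, -6]
Sum = -16.
|dot| = 16.

16


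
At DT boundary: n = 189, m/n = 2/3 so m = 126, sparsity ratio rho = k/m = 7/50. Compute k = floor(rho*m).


m = 2/3*189 = 126.
rho = 7/50.
rho*m = 7/50*126 = 17.64.
k = floor(17.64) = 17.

17


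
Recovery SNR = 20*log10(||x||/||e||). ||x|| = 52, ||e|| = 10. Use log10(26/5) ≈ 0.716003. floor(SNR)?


||x||/||e|| = 52/10 = 26/5.
log10(26/5) ≈ 0.716003.
20*log10(||x||/||e||) ≈ 20*0.716003 = 14.32006.
floor(14.32006) = 14.

14


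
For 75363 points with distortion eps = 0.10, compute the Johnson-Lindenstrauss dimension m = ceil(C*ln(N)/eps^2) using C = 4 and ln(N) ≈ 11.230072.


ln(75363) ≈ 11.230072.
eps^2 = 0.10^2 = 0.01.
C*ln(N)/eps^2 ≈ 4*11.230072/0.01 ≈ 4492.0288.
m = ceil(4492.0288) = 4493.

4493


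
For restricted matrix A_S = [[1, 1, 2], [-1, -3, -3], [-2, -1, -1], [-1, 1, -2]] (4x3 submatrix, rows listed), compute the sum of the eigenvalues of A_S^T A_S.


Sum of eigenvalues of A_S^T A_S = trace(A_S^T A_S) = sum of squared column norms of A_S.
A_S^T A_S diagonal: [7, 12, 18].
trace = 7 + 12 + 18 = 37.

37


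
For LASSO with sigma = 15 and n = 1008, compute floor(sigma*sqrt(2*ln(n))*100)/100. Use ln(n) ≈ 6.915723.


ln(1008) ≈ 6.915723.
2*ln(n) ≈ 13.831446.
sqrt(2*ln(n)) ≈ sqrt(13.831446) ≈ 3.719065.
lambda ≈ 15*3.719065 = 55.785975.
floor(lambda*100)/100 = 55.78.

55.78


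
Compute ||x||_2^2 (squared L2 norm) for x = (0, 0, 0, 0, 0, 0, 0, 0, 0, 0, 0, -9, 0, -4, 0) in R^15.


Non-zero entries: [(11, -9), (13, -4)]
Squares: [81, 16]
||x||_2^2 = sum = 97.

97


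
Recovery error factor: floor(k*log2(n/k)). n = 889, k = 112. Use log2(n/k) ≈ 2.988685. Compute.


log2(n/k) = log2(889/112) ≈ 2.988685.
k*log2(n/k) ≈ 112*2.988685 = 334.73272.
floor(334.73272) = 334.

334


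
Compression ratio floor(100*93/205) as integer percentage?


100*m/n = 100*93/205 ≈ 45.3659.
floor = 45.

45


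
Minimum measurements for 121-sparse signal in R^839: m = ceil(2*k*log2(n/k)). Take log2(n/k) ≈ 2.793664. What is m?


log2(n/k) = log2(839/121) ≈ 2.793664.
2*k*log2(n/k) ≈ 2*121*2.793664 = 676.066688.
m = ceil(676.066688) = 677.

677


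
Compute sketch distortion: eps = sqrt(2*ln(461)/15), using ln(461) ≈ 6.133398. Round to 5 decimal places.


ln(461) ≈ 6.133398.
2*ln(N)/m ≈ 2*6.133398/15 ≈ 0.8177864.
eps = sqrt(0.8177864) ≈ 0.9043154 ≈ 0.90432.

0.90432


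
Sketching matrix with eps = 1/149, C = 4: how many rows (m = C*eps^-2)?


1/eps = 149.
(1/eps)^2 = 22201.
m = 4*22201 = 88804.

88804


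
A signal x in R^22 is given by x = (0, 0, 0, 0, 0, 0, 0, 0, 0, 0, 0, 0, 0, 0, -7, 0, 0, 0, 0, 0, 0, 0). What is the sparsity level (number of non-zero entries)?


Non-zero positions: [14].
Sparsity = 1.

1


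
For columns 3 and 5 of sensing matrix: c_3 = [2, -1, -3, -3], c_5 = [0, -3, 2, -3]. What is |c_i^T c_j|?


Inner product: 2*0 + -1*-3 + -3*2 + -3*-3
Products: [0, 3, -6, 9]
Sum = 6.
|dot| = 6.

6


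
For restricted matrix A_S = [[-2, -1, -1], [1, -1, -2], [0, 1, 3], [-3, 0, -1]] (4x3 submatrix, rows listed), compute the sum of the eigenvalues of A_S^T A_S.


Sum of eigenvalues of A_S^T A_S = trace(A_S^T A_S) = sum of squared column norms of A_S.
A_S^T A_S diagonal: [14, 3, 15].
trace = 14 + 3 + 15 = 32.

32


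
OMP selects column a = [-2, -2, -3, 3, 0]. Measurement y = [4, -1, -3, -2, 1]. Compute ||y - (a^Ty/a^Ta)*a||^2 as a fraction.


a^T a = 26.
a^T y = -3.
coeff = -3/26 = -3/26.
||r||^2 = 797/26.

797/26


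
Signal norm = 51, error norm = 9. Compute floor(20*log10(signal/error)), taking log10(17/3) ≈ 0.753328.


||x||/||e|| = 51/9 = 17/3.
log10(17/3) ≈ 0.753328.
20*log10(||x||/||e||) ≈ 20*0.753328 = 15.06656.
floor(15.06656) = 15.

15


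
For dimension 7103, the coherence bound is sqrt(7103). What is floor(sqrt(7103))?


84^2 = 7056 <= 7103 < 7225 = 85^2, so 84 <= sqrt(7103) < 85.
floor(sqrt(7103)) = 84.

84


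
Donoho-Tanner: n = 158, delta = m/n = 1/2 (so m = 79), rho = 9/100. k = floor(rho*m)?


m = 1/2*158 = 79.
rho = 9/100.
rho*m = 9/100*79 = 7.11.
k = floor(7.11) = 7.

7


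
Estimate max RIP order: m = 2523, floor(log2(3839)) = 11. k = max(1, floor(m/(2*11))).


floor(log2(3839)) = 11.
2*11 = 22.
m/(2*floor(log2(n))) = 2523/22 ≈ 114.6818.
floor = 114.
k = max(1, 114) = 114.

114


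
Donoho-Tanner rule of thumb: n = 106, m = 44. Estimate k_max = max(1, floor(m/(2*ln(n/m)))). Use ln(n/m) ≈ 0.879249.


n/m = 106/44 = 53/22.
ln(n/m) ≈ 0.879249.
2*ln(n/m) ≈ 1.758498.
m/(2*ln(n/m)) ≈ 44/1.758498 ≈ 25.0214.
floor = 25.
k_max = max(1, 25) = 25.

25


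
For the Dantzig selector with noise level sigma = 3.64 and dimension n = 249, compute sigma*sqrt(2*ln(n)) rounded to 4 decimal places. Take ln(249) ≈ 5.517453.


ln(249) ≈ 5.517453.
2*ln(n) ≈ 11.034906.
sqrt(2*ln(n)) ≈ sqrt(11.034906) ≈ 3.321883.
threshold ≈ 3.64*3.321883 = 12.09165412 ≈ 12.0917.

12.0917


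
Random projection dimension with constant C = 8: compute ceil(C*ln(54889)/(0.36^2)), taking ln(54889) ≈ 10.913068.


ln(54889) ≈ 10.913068.
eps^2 = 0.36^2 = 0.1296.
C*ln(N)/eps^2 ≈ 8*10.913068/0.1296 ≈ 673.6462.
m = ceil(673.6462) = 674.

674


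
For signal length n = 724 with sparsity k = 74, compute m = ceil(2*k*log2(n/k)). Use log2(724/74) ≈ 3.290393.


log2(n/k) = log2(724/74) ≈ 3.290393.
2*k*log2(n/k) ≈ 2*74*3.290393 = 486.978164.
m = ceil(486.978164) = 487.

487


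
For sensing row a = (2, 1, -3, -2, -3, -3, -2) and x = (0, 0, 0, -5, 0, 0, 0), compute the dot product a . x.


Non-zero terms: ['-2*-5']
Products: [10]
y = sum = 10.

10


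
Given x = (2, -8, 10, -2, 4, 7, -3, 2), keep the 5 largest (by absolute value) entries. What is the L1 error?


Sorted |x_i| descending: [10, 8, 7, 4, 3, 2, 2, 2]
Keep top 5: [10, 8, 7, 4, 3]
Tail entries: [2, 2, 2]
L1 error = sum of tail = 6.

6


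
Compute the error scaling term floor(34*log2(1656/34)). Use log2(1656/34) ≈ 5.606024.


log2(n/k) = log2(1656/34) ≈ 5.606024.
k*log2(n/k) ≈ 34*5.606024 = 190.604816.
floor(190.604816) = 190.

190


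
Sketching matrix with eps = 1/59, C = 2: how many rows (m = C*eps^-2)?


1/eps = 59.
(1/eps)^2 = 3481.
m = 2*3481 = 6962.

6962
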